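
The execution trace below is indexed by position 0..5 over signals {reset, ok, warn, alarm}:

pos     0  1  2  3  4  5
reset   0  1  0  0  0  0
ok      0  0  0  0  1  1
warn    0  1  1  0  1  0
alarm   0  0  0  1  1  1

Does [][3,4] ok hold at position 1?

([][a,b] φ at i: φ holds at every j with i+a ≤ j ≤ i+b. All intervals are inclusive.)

Check ok at every j in [4,5]:
  j=4: true
  j=5: true
All positions satisfy it → formula holds.

Holds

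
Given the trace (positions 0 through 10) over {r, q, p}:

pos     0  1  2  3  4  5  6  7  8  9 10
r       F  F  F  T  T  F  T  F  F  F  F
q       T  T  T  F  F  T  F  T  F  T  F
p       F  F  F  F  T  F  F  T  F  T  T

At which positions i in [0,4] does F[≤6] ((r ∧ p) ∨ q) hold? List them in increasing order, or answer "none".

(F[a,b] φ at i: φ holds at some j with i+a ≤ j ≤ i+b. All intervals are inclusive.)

Evaluate at each i in [0,4]:
  i=0: ✓ (witness j=0)
  i=1: ✓ (witness j=1)
  i=2: ✓ (witness j=2)
  i=3: ✓ (witness j=4)
  i=4: ✓ (witness j=4)

0, 1, 2, 3, 4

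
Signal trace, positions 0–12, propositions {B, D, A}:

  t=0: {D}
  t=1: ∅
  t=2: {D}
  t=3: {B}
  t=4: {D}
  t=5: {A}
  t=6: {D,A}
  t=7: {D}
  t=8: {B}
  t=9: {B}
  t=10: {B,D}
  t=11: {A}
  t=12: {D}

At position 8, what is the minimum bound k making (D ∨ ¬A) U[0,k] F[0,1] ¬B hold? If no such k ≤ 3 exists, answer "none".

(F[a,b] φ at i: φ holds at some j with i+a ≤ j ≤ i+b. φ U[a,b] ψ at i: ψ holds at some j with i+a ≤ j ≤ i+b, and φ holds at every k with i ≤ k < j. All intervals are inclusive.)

2

Need earliest j ≥ 8 with F[0,1] ¬B, and (D ∨ ¬A) at every k in [8,j-1].
  j=8: rhs fails.
  j=9: rhs fails.
  j=10: rhs holds; lhs holds on [8,9]. k = 2.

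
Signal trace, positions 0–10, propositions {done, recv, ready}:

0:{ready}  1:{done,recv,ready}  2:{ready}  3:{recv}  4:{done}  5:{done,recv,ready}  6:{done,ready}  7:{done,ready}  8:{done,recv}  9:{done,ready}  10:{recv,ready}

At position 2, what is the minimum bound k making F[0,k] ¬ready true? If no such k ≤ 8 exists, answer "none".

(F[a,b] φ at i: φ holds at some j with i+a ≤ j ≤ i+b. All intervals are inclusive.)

Scan j = 2,3,… for ¬ready:
  j=2: fails
  j=3: holds
First hit at j=3, so smallest k = 3-2 = 1.

1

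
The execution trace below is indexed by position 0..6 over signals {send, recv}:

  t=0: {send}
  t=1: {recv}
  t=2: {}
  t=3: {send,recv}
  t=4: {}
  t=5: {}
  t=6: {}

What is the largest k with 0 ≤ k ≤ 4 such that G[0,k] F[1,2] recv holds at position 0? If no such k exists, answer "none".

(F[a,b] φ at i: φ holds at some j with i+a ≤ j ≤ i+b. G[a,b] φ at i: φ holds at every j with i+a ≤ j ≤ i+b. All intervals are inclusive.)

2

F[1,2] recv must hold from j=0 onward; find where it first fails.
  j=0: holds
  j=1: holds
  j=2: holds
  j=3: fails
Holds on [0,2], so largest k = 2.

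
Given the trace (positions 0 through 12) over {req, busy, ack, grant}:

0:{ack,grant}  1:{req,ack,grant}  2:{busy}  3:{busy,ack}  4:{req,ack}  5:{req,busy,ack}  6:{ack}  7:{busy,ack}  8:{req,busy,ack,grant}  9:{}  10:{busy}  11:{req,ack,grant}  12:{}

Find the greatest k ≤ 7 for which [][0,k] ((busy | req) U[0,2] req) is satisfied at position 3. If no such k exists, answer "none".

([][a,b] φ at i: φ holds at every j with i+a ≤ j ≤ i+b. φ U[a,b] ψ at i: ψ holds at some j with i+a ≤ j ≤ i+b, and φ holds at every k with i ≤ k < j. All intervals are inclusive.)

2

((busy | req) U[0,2] req) must hold from j=3 onward; find where it first fails.
  j=3: holds
  j=4: holds
  j=5: holds
  j=6: fails
Holds on [3,5], so largest k = 2.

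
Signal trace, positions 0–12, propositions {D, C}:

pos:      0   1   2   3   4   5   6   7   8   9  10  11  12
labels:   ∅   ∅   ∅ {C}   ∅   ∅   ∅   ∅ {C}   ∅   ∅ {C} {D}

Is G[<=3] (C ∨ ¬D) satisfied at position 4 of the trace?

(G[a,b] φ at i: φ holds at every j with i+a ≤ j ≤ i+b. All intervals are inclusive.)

True

Check (C ∨ ¬D) at every j in [4,7]:
  j=4: true
  j=5: true
  j=6: true
  j=7: true
All positions satisfy it → formula holds.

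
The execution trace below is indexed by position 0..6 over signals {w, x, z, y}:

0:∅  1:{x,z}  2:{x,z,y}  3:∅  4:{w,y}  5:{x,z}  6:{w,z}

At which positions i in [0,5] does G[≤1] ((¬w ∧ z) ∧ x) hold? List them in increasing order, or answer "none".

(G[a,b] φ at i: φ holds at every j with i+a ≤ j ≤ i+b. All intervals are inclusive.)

Evaluate at each i in [0,5]:
  i=0: ✗ (fails at j=0)
  i=1: ✓ (all of [1,2])
  i=2: ✗ (fails at j=3)
  i=3: ✗ (fails at j=3)
  i=4: ✗ (fails at j=4)
  i=5: ✗ (fails at j=6)

1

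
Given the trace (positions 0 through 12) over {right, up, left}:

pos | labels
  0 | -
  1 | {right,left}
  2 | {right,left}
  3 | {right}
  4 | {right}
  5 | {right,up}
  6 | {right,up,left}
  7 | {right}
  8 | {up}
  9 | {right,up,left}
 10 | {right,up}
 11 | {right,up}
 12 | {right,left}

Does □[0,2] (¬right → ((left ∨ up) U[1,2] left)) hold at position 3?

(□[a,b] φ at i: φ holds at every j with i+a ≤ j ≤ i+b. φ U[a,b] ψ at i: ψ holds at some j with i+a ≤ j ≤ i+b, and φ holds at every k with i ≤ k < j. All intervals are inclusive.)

Check (¬right → ((left ∨ up) U[1,2] left)) at every j in [3,5]:
  j=3: antecedent false → ✓
  j=4: antecedent false → ✓
  j=5: antecedent false → ✓
All positions satisfy it → formula holds.

True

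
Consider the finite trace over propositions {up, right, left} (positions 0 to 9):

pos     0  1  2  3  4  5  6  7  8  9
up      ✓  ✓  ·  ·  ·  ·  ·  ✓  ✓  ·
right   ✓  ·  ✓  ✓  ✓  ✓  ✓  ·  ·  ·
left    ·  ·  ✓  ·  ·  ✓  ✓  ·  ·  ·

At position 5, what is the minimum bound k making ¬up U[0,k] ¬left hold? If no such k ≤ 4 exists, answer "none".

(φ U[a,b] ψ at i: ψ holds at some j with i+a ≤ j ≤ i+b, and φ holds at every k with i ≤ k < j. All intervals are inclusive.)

2

Need earliest j ≥ 5 with ¬left, and ¬up at every k in [5,j-1].
  j=5: rhs fails.
  j=6: rhs fails.
  j=7: rhs holds; lhs holds on [5,6]. k = 2.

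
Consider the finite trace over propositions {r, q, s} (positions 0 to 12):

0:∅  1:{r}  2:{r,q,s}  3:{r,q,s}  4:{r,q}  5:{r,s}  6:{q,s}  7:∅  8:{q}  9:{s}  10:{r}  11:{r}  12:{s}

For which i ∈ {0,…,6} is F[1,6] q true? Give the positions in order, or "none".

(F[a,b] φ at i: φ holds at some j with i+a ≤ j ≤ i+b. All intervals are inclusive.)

Evaluate at each i in [0,6]:
  i=0: ✓ (witness j=2)
  i=1: ✓ (witness j=2)
  i=2: ✓ (witness j=3)
  i=3: ✓ (witness j=4)
  i=4: ✓ (witness j=6)
  i=5: ✓ (witness j=6)
  i=6: ✓ (witness j=8)

0, 1, 2, 3, 4, 5, 6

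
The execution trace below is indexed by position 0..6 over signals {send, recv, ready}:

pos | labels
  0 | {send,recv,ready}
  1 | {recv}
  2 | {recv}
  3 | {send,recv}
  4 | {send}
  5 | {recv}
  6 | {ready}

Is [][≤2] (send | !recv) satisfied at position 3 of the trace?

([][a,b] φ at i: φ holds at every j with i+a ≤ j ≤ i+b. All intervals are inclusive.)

Does not hold

Check (send | !recv) at every j in [3,5]:
  j=3: true
  j=4: true
  j=5: false
Fails at j=5 → formula fails.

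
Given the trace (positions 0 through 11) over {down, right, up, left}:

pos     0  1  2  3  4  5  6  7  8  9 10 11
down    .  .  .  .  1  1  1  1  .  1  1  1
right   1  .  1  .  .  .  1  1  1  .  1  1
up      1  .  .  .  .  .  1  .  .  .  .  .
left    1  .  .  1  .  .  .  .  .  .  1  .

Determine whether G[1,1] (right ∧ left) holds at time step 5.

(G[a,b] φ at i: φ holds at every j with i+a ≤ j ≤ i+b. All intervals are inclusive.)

False

Check (right ∧ left) at every j in [6,6]:
  j=6: false
Fails at j=6 → formula fails.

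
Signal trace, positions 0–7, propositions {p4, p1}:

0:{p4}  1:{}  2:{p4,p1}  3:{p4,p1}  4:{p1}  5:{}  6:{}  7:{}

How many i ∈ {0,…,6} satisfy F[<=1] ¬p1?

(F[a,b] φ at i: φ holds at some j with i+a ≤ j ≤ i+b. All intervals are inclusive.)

Evaluate at each i in [0,6]:
  i=0: ✓ (witness j=0)
  i=1: ✓ (witness j=1)
  i=2: ✗ (none in [2,3])
  i=3: ✗ (none in [3,4])
  i=4: ✓ (witness j=5)
  i=5: ✓ (witness j=5)
  i=6: ✓ (witness j=6)
Positions where it holds: {0, 1, 4, 5, 6} → 5.

5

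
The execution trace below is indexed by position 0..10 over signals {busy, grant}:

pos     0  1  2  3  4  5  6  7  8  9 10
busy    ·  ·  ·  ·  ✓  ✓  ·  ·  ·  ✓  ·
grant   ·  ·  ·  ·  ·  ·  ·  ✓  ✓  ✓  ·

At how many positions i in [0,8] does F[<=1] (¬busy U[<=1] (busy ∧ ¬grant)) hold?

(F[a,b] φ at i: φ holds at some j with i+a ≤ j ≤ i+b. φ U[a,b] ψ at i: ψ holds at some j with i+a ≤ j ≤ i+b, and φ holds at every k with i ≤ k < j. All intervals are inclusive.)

Evaluate at each i in [0,8]:
  i=0: ✗ (none in [0,1])
  i=1: ✗ (none in [1,2])
  i=2: ✓ (witness j=3)
  i=3: ✓ (witness j=3)
  i=4: ✓ (witness j=4)
  i=5: ✓ (witness j=5)
  i=6: ✗ (none in [6,7])
  i=7: ✗ (none in [7,8])
  i=8: ✗ (none in [8,9])
Positions where it holds: {2, 3, 4, 5} → 4.

4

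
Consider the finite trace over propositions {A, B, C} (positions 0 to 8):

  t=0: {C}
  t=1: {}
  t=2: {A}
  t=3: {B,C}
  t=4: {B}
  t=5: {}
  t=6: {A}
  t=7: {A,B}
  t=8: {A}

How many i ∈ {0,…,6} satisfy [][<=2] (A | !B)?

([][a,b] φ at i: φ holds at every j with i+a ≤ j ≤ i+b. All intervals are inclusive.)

3

Evaluate at each i in [0,6]:
  i=0: ✓ (all of [0,2])
  i=1: ✗ (fails at j=3)
  i=2: ✗ (fails at j=3)
  i=3: ✗ (fails at j=3)
  i=4: ✗ (fails at j=4)
  i=5: ✓ (all of [5,7])
  i=6: ✓ (all of [6,8])
Positions where it holds: {0, 5, 6} → 3.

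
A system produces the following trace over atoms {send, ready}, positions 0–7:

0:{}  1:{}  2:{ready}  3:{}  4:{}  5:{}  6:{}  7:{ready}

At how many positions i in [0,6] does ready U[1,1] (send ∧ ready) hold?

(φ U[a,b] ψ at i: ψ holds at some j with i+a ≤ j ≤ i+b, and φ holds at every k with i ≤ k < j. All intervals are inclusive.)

0

Evaluate at each i in [0,6]:
  i=0: ✗ (no rhs in [1,1])
  i=1: ✗ (no rhs in [2,2])
  i=2: ✗ (no rhs in [3,3])
  i=3: ✗ (no rhs in [4,4])
  i=4: ✗ (no rhs in [5,5])
  i=5: ✗ (no rhs in [6,6])
  i=6: ✗ (no rhs in [7,7])
Positions where it holds: {} → 0.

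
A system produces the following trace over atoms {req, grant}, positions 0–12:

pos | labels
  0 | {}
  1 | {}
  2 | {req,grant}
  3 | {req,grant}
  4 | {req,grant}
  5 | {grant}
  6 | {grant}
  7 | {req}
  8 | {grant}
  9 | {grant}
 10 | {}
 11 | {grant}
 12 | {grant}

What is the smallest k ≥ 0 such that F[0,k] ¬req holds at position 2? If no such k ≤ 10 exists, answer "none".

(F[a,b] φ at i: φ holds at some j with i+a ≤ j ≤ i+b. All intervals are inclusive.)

Scan j = 2,3,… for ¬req:
  j=2: fails
  j=3: fails
  j=4: fails
  j=5: holds
First hit at j=5, so smallest k = 5-2 = 3.

3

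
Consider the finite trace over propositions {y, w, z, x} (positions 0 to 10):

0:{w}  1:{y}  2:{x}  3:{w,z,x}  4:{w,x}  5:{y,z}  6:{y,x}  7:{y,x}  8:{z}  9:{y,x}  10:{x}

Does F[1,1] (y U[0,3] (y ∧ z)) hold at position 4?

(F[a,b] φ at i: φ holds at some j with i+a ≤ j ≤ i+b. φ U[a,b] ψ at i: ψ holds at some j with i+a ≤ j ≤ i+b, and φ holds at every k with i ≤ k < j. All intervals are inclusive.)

Yes

Check (y U[0,3] (y ∧ z)) at each j in [5,5]:
  j=5: holds
Found at j=5 → formula holds.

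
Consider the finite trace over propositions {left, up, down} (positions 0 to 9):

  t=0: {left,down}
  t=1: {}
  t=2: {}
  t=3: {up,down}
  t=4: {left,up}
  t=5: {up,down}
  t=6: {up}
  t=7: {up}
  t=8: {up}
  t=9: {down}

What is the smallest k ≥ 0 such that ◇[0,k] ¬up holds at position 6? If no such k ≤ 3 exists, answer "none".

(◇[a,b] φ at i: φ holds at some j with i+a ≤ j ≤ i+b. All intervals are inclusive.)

Scan j = 6,7,… for ¬up:
  j=6: fails
  j=7: fails
  j=8: fails
  j=9: holds
First hit at j=9, so smallest k = 9-6 = 3.

3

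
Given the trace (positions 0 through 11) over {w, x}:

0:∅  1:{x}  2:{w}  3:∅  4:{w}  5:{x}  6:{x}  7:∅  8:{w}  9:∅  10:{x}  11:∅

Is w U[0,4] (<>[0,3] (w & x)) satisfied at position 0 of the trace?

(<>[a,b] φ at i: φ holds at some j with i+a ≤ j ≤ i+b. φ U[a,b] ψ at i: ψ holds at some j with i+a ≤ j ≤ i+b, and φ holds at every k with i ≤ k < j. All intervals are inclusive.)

Need some j in [0,4] with <>[0,3] (w & x), and w at every k in [0,j-1].
  j=0: <>[0,3] (w & x) — fails (none in [0,3]).
  j=1: <>[0,3] (w & x) — fails (none in [1,4]).
  j=2: <>[0,3] (w & x) — fails (none in [2,5]).
  j=3: <>[0,3] (w & x) — fails (none in [3,6]).
  j=4: <>[0,3] (w & x) — fails (none in [4,7]).
No j in the window works → until fails.

No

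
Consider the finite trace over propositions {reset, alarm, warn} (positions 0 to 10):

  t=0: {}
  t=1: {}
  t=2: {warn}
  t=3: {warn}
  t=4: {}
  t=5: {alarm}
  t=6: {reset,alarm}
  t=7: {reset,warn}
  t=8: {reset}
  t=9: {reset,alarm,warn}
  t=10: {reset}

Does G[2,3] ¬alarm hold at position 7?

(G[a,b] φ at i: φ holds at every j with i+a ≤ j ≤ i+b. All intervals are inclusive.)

Check ¬alarm at every j in [9,10]:
  j=9: false
  j=10: true
Fails at j=9 → formula fails.

No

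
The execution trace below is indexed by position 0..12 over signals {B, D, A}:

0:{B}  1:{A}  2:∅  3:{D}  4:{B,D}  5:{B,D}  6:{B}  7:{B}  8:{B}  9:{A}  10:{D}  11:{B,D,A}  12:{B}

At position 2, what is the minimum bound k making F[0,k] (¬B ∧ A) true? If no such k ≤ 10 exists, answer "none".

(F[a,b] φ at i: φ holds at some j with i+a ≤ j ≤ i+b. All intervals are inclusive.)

7

Scan j = 2,3,… for (¬B ∧ A):
  j=2: fails
  j=3: fails
  j=4: fails
  j=5: fails
  j=6: fails
  j=7: fails
  j=8: fails
  j=9: holds
First hit at j=9, so smallest k = 9-2 = 7.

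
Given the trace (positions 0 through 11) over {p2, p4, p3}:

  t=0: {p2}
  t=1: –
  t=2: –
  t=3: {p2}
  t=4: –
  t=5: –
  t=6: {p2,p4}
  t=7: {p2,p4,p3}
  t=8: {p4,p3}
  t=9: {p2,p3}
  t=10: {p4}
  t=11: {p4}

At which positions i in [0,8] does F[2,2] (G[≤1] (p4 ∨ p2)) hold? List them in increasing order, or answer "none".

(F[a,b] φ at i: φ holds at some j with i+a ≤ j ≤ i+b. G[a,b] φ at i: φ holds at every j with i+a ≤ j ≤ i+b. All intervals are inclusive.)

4, 5, 6, 7, 8

Evaluate at each i in [0,8]:
  i=0: ✗ (none in [2,2])
  i=1: ✗ (none in [3,3])
  i=2: ✗ (none in [4,4])
  i=3: ✗ (none in [5,5])
  i=4: ✓ (witness j=6)
  i=5: ✓ (witness j=7)
  i=6: ✓ (witness j=8)
  i=7: ✓ (witness j=9)
  i=8: ✓ (witness j=10)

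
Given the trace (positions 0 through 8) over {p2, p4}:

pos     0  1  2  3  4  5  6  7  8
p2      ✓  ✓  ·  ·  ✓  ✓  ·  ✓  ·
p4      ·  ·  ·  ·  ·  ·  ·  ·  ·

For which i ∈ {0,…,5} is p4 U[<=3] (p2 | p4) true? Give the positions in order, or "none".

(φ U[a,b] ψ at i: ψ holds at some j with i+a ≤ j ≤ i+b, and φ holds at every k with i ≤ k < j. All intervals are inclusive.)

Evaluate at each i in [0,5]:
  i=0: ✓ (rhs at j=0)
  i=1: ✓ (rhs at j=1)
  i=2: ✗ (lhs fails at k=2 before rhs at j=4)
  i=3: ✗ (lhs fails at k=3 before rhs at j=4)
  i=4: ✓ (rhs at j=4)
  i=5: ✓ (rhs at j=5)

0, 1, 4, 5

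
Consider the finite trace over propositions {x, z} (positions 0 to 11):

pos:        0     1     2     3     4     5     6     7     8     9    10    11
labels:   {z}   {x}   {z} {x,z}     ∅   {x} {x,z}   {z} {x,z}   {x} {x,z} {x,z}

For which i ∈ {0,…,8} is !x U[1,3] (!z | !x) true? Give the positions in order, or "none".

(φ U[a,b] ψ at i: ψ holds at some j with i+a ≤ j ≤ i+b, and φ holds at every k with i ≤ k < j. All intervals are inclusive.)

0, 4

Evaluate at each i in [0,8]:
  i=0: ✓ (rhs at j=1; lhs holds on [0,0])
  i=1: ✗ (lhs fails at k=1 before rhs at j=2)
  i=2: ✗ (lhs fails at k=3 before rhs at j=4)
  i=3: ✗ (lhs fails at k=3 before rhs at j=4)
  i=4: ✓ (rhs at j=5; lhs holds on [4,4])
  i=5: ✗ (lhs fails at k=5 before rhs at j=7)
  i=6: ✗ (lhs fails at k=6 before rhs at j=7)
  i=7: ✗ (lhs fails at k=8 before rhs at j=9)
  i=8: ✗ (lhs fails at k=8 before rhs at j=9)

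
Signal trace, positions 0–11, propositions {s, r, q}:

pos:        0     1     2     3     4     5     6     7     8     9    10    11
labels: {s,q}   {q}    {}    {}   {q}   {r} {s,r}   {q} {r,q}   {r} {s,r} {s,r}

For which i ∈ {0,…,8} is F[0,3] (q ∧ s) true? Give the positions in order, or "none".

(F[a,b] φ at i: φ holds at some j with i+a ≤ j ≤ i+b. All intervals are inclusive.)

0

Evaluate at each i in [0,8]:
  i=0: ✓ (witness j=0)
  i=1: ✗ (none in [1,4])
  i=2: ✗ (none in [2,5])
  i=3: ✗ (none in [3,6])
  i=4: ✗ (none in [4,7])
  i=5: ✗ (none in [5,8])
  i=6: ✗ (none in [6,9])
  i=7: ✗ (none in [7,10])
  i=8: ✗ (none in [8,11])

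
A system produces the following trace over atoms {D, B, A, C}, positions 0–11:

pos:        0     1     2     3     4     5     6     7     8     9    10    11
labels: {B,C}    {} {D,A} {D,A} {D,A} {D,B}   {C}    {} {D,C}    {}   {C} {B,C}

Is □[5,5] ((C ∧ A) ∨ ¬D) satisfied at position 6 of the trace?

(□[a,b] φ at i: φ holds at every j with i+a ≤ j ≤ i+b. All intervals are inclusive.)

Check ((C ∧ A) ∨ ¬D) at every j in [11,11]:
  j=11: true
All positions satisfy it → formula holds.

True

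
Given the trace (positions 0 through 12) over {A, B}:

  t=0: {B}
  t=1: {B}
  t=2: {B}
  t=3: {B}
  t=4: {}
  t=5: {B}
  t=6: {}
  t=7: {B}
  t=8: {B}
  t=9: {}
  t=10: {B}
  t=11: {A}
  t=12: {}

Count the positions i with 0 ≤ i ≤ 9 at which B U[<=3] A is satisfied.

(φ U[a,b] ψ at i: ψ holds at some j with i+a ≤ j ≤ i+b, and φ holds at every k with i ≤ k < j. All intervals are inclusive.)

Evaluate at each i in [0,9]:
  i=0: ✗ (no rhs in [0,3])
  i=1: ✗ (no rhs in [1,4])
  i=2: ✗ (no rhs in [2,5])
  i=3: ✗ (no rhs in [3,6])
  i=4: ✗ (no rhs in [4,7])
  i=5: ✗ (no rhs in [5,8])
  i=6: ✗ (no rhs in [6,9])
  i=7: ✗ (no rhs in [7,10])
  i=8: ✗ (lhs fails at k=9 before rhs at j=11)
  i=9: ✗ (lhs fails at k=9 before rhs at j=11)
Positions where it holds: {} → 0.

0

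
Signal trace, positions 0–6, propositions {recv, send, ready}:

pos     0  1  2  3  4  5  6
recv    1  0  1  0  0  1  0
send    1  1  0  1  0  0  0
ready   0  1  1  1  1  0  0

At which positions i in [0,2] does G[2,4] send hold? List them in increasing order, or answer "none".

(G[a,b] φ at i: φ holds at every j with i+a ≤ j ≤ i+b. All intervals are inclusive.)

Evaluate at each i in [0,2]:
  i=0: ✗ (fails at j=2)
  i=1: ✗ (fails at j=4)
  i=2: ✗ (fails at j=4)

none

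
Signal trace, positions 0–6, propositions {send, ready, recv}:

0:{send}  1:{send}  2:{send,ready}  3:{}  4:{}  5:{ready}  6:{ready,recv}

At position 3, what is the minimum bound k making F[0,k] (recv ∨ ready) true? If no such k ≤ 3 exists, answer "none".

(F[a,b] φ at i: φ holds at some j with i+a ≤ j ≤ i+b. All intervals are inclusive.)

Scan j = 3,4,… for (recv ∨ ready):
  j=3: fails
  j=4: fails
  j=5: holds
First hit at j=5, so smallest k = 5-3 = 2.

2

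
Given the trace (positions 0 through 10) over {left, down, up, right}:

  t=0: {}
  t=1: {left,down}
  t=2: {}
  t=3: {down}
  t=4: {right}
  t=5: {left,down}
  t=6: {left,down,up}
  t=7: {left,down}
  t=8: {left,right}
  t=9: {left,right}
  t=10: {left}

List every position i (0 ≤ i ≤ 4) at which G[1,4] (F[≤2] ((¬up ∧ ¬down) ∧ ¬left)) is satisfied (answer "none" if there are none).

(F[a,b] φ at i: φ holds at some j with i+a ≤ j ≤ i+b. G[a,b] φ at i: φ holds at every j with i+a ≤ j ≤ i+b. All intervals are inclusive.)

Evaluate at each i in [0,4]:
  i=0: ✓ (all of [1,4])
  i=1: ✗ (fails at j=5)
  i=2: ✗ (fails at j=5)
  i=3: ✗ (fails at j=5)
  i=4: ✗ (fails at j=5)

0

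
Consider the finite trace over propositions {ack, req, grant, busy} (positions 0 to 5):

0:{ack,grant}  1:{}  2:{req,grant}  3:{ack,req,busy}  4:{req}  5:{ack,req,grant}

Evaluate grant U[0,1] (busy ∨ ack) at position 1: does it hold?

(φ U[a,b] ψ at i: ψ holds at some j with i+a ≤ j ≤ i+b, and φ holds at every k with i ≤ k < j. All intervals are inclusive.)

Need some j in [1,2] with (busy ∨ ack), and grant at every k in [1,j-1].
  j=1: (busy ∨ ack) false.
  j=2: (busy ∨ ack) false.
No j in the window works → until fails.

No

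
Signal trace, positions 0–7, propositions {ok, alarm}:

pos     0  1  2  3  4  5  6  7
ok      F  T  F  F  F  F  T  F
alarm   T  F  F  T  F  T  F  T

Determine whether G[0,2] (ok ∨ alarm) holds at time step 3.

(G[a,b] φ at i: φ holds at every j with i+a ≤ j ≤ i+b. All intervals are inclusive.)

Check (ok ∨ alarm) at every j in [3,5]:
  j=3: true
  j=4: false
  j=5: true
Fails at j=4 → formula fails.

False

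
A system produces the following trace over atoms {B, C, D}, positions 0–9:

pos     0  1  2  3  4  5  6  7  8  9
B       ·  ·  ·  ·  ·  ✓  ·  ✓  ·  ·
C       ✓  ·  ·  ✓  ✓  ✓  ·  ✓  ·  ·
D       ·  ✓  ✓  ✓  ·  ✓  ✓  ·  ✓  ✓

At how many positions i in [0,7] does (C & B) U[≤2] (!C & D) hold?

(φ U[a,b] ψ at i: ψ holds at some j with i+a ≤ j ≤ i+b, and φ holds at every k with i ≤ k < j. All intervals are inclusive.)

Evaluate at each i in [0,7]:
  i=0: ✗ (lhs fails at k=0 before rhs at j=1)
  i=1: ✓ (rhs at j=1)
  i=2: ✓ (rhs at j=2)
  i=3: ✗ (no rhs in [3,5])
  i=4: ✗ (lhs fails at k=4 before rhs at j=6)
  i=5: ✓ (rhs at j=6; lhs holds on [5,5])
  i=6: ✓ (rhs at j=6)
  i=7: ✓ (rhs at j=8; lhs holds on [7,7])
Positions where it holds: {1, 2, 5, 6, 7} → 5.

5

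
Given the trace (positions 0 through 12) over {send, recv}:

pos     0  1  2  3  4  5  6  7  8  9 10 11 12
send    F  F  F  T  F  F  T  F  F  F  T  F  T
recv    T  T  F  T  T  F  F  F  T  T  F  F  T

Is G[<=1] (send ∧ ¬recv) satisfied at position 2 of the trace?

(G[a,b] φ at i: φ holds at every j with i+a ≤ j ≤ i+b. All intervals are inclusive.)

Check (send ∧ ¬recv) at every j in [2,3]:
  j=2: false
  j=3: false
Fails at j=2 → formula fails.

Does not hold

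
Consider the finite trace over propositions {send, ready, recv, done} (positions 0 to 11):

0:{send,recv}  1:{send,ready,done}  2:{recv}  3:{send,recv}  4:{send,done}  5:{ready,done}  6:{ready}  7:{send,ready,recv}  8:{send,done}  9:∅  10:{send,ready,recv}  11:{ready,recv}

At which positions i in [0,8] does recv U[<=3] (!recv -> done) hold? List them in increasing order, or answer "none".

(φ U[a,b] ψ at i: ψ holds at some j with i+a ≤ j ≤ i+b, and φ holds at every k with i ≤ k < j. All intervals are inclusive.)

0, 1, 2, 3, 4, 5, 7, 8

Evaluate at each i in [0,8]:
  i=0: ✓ (rhs at j=0)
  i=1: ✓ (rhs at j=1)
  i=2: ✓ (rhs at j=2)
  i=3: ✓ (rhs at j=3)
  i=4: ✓ (rhs at j=4)
  i=5: ✓ (rhs at j=5)
  i=6: ✗ (lhs fails at k=6 before rhs at j=7)
  i=7: ✓ (rhs at j=7)
  i=8: ✓ (rhs at j=8)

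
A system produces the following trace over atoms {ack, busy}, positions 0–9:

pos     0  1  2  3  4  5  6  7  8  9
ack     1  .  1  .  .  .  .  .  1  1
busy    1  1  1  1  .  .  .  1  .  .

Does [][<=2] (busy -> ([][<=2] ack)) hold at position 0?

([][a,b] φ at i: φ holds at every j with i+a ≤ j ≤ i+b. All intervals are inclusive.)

No

Check (busy -> ([][<=2] ack)) at every j in [0,2]:
  j=0: antecedent true; consequent fails at 1 → ✗
  j=1: antecedent true; consequent fails at 1 → ✗
  j=2: antecedent true; consequent fails at 3 → ✗
Fails at j=0 → formula fails.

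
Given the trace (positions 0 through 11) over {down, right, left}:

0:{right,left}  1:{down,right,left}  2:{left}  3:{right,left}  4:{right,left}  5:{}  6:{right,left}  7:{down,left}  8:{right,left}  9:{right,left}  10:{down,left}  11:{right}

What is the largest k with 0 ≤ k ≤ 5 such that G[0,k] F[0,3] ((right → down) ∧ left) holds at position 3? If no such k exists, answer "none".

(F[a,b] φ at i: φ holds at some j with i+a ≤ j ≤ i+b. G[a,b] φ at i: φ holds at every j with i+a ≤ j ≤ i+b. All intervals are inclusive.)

none

F[0,3] ((right → down) ∧ left) must hold from j=3 onward; find where it first fails.
  j=3: fails → no k works.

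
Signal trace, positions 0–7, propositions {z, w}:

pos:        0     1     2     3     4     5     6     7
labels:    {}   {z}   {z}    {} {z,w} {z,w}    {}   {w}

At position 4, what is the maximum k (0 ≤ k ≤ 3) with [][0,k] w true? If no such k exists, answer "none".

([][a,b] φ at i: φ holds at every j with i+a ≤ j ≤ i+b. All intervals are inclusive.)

w must hold from j=4 onward; find where it first fails.
  j=4: holds
  j=5: holds
  j=6: fails
Holds on [4,5], so largest k = 1.

1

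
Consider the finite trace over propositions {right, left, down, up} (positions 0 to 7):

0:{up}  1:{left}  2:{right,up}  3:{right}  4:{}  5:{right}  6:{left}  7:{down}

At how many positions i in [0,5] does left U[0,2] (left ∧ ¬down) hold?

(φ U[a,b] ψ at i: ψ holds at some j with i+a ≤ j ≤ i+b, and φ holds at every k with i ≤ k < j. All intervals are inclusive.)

Evaluate at each i in [0,5]:
  i=0: ✗ (lhs fails at k=0 before rhs at j=1)
  i=1: ✓ (rhs at j=1)
  i=2: ✗ (no rhs in [2,4])
  i=3: ✗ (no rhs in [3,5])
  i=4: ✗ (lhs fails at k=4 before rhs at j=6)
  i=5: ✗ (lhs fails at k=5 before rhs at j=6)
Positions where it holds: {1} → 1.

1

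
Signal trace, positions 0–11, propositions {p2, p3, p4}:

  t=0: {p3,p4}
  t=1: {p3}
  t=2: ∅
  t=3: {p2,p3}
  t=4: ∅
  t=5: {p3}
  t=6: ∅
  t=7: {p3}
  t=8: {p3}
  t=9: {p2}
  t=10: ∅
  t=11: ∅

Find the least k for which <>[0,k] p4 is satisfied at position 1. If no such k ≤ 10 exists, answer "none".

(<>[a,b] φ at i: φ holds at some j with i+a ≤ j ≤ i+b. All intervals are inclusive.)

none

Scan j = 1,2,… for p4:
  j=1: fails
  j=2: fails
  j=3: fails
  j=4: fails
  j=5: fails
  j=6: fails
  j=7: fails
  j=8: fails
  j=9: fails
  j=10: fails
  j=11: fails
No j in [1,11] satisfies it → none.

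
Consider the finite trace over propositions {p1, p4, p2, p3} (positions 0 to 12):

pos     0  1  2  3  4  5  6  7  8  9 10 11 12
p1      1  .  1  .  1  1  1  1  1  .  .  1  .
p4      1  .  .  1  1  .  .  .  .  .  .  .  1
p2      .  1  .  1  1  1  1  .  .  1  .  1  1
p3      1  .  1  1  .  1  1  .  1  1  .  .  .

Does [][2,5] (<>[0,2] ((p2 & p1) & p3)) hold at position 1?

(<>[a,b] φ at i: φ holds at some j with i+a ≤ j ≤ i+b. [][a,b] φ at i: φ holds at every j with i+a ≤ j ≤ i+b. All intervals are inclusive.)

True

Check <>[0,2] ((p2 & p1) & p3) at every j in [3,6]:
  j=3: holds (witness at 5)
  j=4: holds (witness at 5)
  j=5: holds (witness at 5)
  j=6: holds (witness at 6)
All positions satisfy it → formula holds.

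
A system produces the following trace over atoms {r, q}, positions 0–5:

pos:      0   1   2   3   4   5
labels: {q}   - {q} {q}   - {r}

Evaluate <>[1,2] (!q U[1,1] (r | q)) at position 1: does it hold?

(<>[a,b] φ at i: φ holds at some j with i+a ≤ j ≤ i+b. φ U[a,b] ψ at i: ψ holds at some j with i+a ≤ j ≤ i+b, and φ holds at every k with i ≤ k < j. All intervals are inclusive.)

No

Check (!q U[1,1] (r | q)) at each j in [2,3]:
  j=2: fails
  j=3: fails
No position in the window satisfies it → formula fails.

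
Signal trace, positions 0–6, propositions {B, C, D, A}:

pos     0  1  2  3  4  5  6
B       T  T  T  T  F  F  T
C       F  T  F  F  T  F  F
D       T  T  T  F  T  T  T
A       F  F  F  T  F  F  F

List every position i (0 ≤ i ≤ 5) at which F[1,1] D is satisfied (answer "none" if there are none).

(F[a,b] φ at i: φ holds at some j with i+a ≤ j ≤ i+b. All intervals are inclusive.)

0, 1, 3, 4, 5

Evaluate at each i in [0,5]:
  i=0: ✓ (witness j=1)
  i=1: ✓ (witness j=2)
  i=2: ✗ (none in [3,3])
  i=3: ✓ (witness j=4)
  i=4: ✓ (witness j=5)
  i=5: ✓ (witness j=6)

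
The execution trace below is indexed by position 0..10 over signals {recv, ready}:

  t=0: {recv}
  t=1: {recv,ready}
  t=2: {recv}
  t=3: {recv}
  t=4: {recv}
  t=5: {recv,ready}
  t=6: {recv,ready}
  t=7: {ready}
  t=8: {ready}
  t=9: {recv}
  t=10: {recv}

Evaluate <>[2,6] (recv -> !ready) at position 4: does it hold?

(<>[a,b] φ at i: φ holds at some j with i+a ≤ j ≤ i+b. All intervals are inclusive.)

Yes

Check (recv -> !ready) at each j in [6,10]:
  j=6: false
  j=7: true
  j=8: true
  j=9: true
  j=10: true
Found at j=7 → formula holds.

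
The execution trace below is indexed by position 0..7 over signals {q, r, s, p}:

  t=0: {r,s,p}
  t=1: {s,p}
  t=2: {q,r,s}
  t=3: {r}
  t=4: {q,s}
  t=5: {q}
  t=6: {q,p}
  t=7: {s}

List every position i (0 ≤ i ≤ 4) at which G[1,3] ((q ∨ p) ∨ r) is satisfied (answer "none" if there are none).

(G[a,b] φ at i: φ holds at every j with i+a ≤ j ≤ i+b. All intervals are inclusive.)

Evaluate at each i in [0,4]:
  i=0: ✓ (all of [1,3])
  i=1: ✓ (all of [2,4])
  i=2: ✓ (all of [3,5])
  i=3: ✓ (all of [4,6])
  i=4: ✗ (fails at j=7)

0, 1, 2, 3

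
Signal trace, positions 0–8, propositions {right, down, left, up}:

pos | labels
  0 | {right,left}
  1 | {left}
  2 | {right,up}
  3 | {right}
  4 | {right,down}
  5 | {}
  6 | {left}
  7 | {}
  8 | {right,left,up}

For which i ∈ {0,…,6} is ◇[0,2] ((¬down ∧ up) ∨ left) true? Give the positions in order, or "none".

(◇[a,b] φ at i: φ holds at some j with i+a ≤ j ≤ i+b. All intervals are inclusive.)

Evaluate at each i in [0,6]:
  i=0: ✓ (witness j=0)
  i=1: ✓ (witness j=1)
  i=2: ✓ (witness j=2)
  i=3: ✗ (none in [3,5])
  i=4: ✓ (witness j=6)
  i=5: ✓ (witness j=6)
  i=6: ✓ (witness j=6)

0, 1, 2, 4, 5, 6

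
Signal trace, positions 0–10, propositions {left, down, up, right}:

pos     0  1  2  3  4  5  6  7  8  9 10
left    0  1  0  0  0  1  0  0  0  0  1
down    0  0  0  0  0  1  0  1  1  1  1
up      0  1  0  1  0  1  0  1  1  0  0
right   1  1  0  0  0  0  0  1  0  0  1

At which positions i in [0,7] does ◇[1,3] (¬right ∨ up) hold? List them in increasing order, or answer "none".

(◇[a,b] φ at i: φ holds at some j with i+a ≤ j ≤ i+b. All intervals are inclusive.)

0, 1, 2, 3, 4, 5, 6, 7

Evaluate at each i in [0,7]:
  i=0: ✓ (witness j=1)
  i=1: ✓ (witness j=2)
  i=2: ✓ (witness j=3)
  i=3: ✓ (witness j=4)
  i=4: ✓ (witness j=5)
  i=5: ✓ (witness j=6)
  i=6: ✓ (witness j=7)
  i=7: ✓ (witness j=8)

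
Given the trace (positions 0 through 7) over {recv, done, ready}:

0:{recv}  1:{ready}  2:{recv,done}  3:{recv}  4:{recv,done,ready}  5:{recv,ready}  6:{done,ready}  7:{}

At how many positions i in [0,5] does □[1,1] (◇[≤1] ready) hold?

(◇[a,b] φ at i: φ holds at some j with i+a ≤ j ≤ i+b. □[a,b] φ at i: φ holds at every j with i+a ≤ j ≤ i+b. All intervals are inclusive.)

5

Evaluate at each i in [0,5]:
  i=0: ✓ (all of [1,1])
  i=1: ✗ (fails at j=2)
  i=2: ✓ (all of [3,3])
  i=3: ✓ (all of [4,4])
  i=4: ✓ (all of [5,5])
  i=5: ✓ (all of [6,6])
Positions where it holds: {0, 2, 3, 4, 5} → 5.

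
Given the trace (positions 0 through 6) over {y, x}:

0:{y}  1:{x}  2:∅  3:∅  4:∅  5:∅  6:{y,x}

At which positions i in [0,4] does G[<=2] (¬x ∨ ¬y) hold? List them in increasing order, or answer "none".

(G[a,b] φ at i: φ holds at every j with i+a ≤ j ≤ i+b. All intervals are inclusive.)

Evaluate at each i in [0,4]:
  i=0: ✓ (all of [0,2])
  i=1: ✓ (all of [1,3])
  i=2: ✓ (all of [2,4])
  i=3: ✓ (all of [3,5])
  i=4: ✗ (fails at j=6)

0, 1, 2, 3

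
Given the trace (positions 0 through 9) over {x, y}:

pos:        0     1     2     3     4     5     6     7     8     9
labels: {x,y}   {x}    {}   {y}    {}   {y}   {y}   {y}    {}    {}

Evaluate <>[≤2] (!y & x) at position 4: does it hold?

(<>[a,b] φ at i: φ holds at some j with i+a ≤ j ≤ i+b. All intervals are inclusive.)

Check (!y & x) at each j in [4,6]:
  j=4: false
  j=5: false
  j=6: false
No position in the window satisfies it → formula fails.

False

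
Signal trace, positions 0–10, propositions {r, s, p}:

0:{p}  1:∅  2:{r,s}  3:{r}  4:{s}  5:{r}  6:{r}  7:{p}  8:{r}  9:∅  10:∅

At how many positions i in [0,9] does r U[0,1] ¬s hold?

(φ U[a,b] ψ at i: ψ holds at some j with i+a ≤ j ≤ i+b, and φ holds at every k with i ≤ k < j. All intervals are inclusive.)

Evaluate at each i in [0,9]:
  i=0: ✓ (rhs at j=0)
  i=1: ✓ (rhs at j=1)
  i=2: ✓ (rhs at j=3; lhs holds on [2,2])
  i=3: ✓ (rhs at j=3)
  i=4: ✗ (lhs fails at k=4 before rhs at j=5)
  i=5: ✓ (rhs at j=5)
  i=6: ✓ (rhs at j=6)
  i=7: ✓ (rhs at j=7)
  i=8: ✓ (rhs at j=8)
  i=9: ✓ (rhs at j=9)
Positions where it holds: {0, 1, 2, 3, 5, 6, 7, 8, 9} → 9.

9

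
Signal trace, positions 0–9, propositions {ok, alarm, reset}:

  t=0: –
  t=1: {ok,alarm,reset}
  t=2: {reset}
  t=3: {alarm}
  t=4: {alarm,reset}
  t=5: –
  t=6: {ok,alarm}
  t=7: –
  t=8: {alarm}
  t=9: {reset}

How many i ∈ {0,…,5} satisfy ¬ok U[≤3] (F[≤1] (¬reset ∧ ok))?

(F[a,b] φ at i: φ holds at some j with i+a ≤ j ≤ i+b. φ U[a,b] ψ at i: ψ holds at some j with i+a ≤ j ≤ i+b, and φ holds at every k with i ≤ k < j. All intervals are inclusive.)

4

Evaluate at each i in [0,5]:
  i=0: ✗ (no rhs in [0,3])
  i=1: ✗ (no rhs in [1,4])
  i=2: ✓ (rhs at j=5; lhs holds on [2,4])
  i=3: ✓ (rhs at j=5; lhs holds on [3,4])
  i=4: ✓ (rhs at j=5; lhs holds on [4,4])
  i=5: ✓ (rhs at j=5)
Positions where it holds: {2, 3, 4, 5} → 4.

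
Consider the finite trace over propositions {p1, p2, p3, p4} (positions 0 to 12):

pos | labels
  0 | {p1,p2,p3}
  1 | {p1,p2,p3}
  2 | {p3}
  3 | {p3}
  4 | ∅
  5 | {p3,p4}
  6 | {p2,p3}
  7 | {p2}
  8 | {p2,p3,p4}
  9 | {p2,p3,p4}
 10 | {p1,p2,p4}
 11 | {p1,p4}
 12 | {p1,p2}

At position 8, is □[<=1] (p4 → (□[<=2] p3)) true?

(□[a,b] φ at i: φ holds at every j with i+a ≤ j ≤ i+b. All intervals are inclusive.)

Check (p4 → (□[<=2] p3)) at every j in [8,9]:
  j=8: antecedent true; consequent fails at 10 → ✗
  j=9: antecedent true; consequent fails at 10 → ✗
Fails at j=8 → formula fails.

Does not hold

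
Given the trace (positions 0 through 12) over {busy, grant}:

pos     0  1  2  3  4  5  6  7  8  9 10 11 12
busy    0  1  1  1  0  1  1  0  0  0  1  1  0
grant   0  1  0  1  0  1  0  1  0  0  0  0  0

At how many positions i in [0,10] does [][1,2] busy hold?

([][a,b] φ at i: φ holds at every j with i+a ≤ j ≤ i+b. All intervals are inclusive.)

4

Evaluate at each i in [0,10]:
  i=0: ✓ (all of [1,2])
  i=1: ✓ (all of [2,3])
  i=2: ✗ (fails at j=4)
  i=3: ✗ (fails at j=4)
  i=4: ✓ (all of [5,6])
  i=5: ✗ (fails at j=7)
  i=6: ✗ (fails at j=7)
  i=7: ✗ (fails at j=8)
  i=8: ✗ (fails at j=9)
  i=9: ✓ (all of [10,11])
  i=10: ✗ (fails at j=12)
Positions where it holds: {0, 1, 4, 9} → 4.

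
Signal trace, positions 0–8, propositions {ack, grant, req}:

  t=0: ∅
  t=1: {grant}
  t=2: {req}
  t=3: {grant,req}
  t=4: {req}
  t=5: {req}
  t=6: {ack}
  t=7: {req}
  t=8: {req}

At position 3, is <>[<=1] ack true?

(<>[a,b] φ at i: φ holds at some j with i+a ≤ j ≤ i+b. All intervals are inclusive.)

False

Check ack at each j in [3,4]:
  j=3: false
  j=4: false
No position in the window satisfies it → formula fails.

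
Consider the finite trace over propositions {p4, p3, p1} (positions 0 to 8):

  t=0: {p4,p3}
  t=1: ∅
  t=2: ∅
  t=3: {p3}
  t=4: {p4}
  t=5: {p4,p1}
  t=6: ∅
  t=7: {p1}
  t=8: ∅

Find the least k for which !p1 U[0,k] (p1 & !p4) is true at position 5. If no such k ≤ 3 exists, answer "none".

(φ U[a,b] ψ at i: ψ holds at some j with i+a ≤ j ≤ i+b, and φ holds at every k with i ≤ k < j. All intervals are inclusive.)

none

Need earliest j ≥ 5 with (p1 & !p4), and !p1 at every k in [5,j-1].
  j=5: rhs fails.
  j=6: rhs fails.
  j=7: rhs holds but lhs fails at k=5.
  j=8: rhs fails.
No witness within the range → none.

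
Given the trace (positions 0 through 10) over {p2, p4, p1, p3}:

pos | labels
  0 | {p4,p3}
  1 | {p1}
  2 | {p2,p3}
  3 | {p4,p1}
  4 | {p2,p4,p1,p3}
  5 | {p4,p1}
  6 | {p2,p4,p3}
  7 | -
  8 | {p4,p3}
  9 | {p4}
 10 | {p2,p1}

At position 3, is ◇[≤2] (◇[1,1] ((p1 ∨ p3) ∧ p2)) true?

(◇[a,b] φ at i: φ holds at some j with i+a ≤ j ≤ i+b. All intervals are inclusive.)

Check ◇[1,1] ((p1 ∨ p3) ∧ p2) at each j in [3,5]:
  j=3: holds (witness at 4)
  j=4: fails (none in [5,5])
  j=5: holds (witness at 6)
Found at j=3 → formula holds.

Yes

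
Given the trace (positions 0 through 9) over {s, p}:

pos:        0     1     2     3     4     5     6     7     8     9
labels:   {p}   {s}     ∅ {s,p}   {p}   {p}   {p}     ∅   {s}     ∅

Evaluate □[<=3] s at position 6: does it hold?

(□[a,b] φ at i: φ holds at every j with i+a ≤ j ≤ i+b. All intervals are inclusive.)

Check s at every j in [6,9]:
  j=6: false
  j=7: false
  j=8: true
  j=9: false
Fails at j=6 → formula fails.

False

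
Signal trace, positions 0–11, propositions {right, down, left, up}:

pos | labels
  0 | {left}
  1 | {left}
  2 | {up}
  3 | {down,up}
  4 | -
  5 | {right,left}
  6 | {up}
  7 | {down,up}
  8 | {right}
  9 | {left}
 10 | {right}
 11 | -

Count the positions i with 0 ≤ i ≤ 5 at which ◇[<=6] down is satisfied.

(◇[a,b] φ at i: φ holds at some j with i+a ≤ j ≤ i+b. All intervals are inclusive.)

6

Evaluate at each i in [0,5]:
  i=0: ✓ (witness j=3)
  i=1: ✓ (witness j=3)
  i=2: ✓ (witness j=3)
  i=3: ✓ (witness j=3)
  i=4: ✓ (witness j=7)
  i=5: ✓ (witness j=7)
Positions where it holds: {0, 1, 2, 3, 4, 5} → 6.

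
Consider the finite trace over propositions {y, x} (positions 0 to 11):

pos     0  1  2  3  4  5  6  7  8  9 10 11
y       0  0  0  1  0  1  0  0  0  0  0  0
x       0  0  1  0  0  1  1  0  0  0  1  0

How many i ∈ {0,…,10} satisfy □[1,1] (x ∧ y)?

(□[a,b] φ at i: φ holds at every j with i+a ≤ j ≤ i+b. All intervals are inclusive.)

1

Evaluate at each i in [0,10]:
  i=0: ✗ (fails at j=1)
  i=1: ✗ (fails at j=2)
  i=2: ✗ (fails at j=3)
  i=3: ✗ (fails at j=4)
  i=4: ✓ (all of [5,5])
  i=5: ✗ (fails at j=6)
  i=6: ✗ (fails at j=7)
  i=7: ✗ (fails at j=8)
  i=8: ✗ (fails at j=9)
  i=9: ✗ (fails at j=10)
  i=10: ✗ (fails at j=11)
Positions where it holds: {4} → 1.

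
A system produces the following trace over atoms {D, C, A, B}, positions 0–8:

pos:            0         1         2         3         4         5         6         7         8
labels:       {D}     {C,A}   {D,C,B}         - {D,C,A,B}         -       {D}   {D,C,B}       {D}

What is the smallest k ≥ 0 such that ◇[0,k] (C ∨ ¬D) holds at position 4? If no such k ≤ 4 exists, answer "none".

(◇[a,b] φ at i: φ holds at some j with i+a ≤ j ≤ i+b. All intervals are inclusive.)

Scan j = 4,5,… for (C ∨ ¬D):
  j=4: holds
First hit at j=4, so smallest k = 4-4 = 0.

0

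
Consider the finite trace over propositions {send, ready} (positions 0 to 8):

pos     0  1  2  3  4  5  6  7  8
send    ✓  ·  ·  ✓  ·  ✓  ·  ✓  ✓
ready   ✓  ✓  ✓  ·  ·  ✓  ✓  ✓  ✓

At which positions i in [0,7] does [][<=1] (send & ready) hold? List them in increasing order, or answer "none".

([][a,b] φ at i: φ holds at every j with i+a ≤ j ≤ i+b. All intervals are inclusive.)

7

Evaluate at each i in [0,7]:
  i=0: ✗ (fails at j=1)
  i=1: ✗ (fails at j=1)
  i=2: ✗ (fails at j=2)
  i=3: ✗ (fails at j=3)
  i=4: ✗ (fails at j=4)
  i=5: ✗ (fails at j=6)
  i=6: ✗ (fails at j=6)
  i=7: ✓ (all of [7,8])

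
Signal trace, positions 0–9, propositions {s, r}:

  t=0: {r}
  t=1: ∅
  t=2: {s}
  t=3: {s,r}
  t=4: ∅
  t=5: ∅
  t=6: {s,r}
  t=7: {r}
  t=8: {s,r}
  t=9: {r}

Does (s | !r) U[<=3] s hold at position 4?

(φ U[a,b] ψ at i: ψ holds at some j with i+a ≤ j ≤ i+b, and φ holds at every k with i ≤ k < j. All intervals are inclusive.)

Yes

Need some j in [4,7] with s, and (s | !r) at every k in [4,j-1].
  j=4: s false.
  j=5: s false.
  j=6: s holds; (s | !r) holds at every k in [4,5] → satisfied.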